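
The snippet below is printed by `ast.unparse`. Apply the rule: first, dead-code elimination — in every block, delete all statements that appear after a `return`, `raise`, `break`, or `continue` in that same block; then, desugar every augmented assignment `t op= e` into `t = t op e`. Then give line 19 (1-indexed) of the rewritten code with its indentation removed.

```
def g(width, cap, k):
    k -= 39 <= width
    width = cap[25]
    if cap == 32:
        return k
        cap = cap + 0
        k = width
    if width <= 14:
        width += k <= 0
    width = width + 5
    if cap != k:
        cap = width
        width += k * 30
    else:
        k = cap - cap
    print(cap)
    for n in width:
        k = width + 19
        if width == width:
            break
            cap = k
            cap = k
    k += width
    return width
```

Transformed code:
def g(width, cap, k):
    k = k - (39 <= width)
    width = cap[25]
    if cap == 32:
        return k
    if width <= 14:
        width = width + (k <= 0)
    width = width + 5
    if cap != k:
        cap = width
        width = width + k * 30
    else:
        k = cap - cap
    print(cap)
    for n in width:
        k = width + 19
        if width == width:
            break
    k = k + width
    return width

k = k + width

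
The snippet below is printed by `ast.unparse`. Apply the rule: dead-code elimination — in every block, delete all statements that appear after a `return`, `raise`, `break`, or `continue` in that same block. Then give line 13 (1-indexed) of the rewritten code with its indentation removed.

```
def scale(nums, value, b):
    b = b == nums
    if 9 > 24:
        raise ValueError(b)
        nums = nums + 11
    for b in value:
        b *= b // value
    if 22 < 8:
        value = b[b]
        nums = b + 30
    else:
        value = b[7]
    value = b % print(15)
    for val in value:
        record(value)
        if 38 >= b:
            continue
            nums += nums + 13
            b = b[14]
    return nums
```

for val in value:

Transformed code:
def scale(nums, value, b):
    b = b == nums
    if 9 > 24:
        raise ValueError(b)
    for b in value:
        b *= b // value
    if 22 < 8:
        value = b[b]
        nums = b + 30
    else:
        value = b[7]
    value = b % print(15)
    for val in value:
        record(value)
        if 38 >= b:
            continue
    return nums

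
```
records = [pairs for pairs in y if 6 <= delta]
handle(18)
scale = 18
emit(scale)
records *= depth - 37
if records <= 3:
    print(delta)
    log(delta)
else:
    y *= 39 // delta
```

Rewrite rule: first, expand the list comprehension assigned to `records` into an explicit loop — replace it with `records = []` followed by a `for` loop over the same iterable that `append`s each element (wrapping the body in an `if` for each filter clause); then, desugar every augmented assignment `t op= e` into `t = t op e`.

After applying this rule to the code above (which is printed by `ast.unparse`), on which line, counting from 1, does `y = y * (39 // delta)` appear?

Transformed code:
records = []
for pairs in y:
    if 6 <= delta:
        records.append(pairs)
handle(18)
scale = 18
emit(scale)
records = records * (depth - 37)
if records <= 3:
    print(delta)
    log(delta)
else:
    y = y * (39 // delta)

13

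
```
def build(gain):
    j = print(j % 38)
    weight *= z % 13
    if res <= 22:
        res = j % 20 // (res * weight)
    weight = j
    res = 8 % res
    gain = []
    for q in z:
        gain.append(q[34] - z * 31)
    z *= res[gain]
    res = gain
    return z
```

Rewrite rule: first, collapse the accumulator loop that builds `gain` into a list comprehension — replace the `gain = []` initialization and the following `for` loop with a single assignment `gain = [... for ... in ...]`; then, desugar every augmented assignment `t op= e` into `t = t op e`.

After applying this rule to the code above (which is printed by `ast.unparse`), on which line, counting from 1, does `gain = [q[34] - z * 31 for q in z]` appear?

Transformed code:
def build(gain):
    j = print(j % 38)
    weight = weight * (z % 13)
    if res <= 22:
        res = j % 20 // (res * weight)
    weight = j
    res = 8 % res
    gain = [q[34] - z * 31 for q in z]
    z = z * res[gain]
    res = gain
    return z

8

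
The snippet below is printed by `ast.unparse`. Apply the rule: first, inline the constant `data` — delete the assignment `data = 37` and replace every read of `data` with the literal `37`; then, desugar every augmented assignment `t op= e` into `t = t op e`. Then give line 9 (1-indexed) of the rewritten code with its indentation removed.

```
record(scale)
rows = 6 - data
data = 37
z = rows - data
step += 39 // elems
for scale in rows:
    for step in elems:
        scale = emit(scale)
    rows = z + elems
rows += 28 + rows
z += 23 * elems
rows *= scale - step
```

Transformed code:
record(scale)
rows = 6 - 37
z = rows - 37
step = step + 39 // elems
for scale in rows:
    for step in elems:
        scale = emit(scale)
    rows = z + elems
rows = rows + (28 + rows)
z = z + 23 * elems
rows = rows * (scale - step)

rows = rows + (28 + rows)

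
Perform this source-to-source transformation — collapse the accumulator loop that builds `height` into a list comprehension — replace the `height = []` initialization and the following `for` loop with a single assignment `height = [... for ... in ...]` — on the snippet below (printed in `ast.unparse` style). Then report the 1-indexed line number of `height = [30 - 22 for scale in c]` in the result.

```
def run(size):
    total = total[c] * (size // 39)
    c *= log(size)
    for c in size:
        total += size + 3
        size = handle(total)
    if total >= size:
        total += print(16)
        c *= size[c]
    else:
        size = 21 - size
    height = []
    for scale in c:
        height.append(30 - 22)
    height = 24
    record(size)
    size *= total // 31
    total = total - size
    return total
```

Transformed code:
def run(size):
    total = total[c] * (size // 39)
    c *= log(size)
    for c in size:
        total += size + 3
        size = handle(total)
    if total >= size:
        total += print(16)
        c *= size[c]
    else:
        size = 21 - size
    height = [30 - 22 for scale in c]
    height = 24
    record(size)
    size *= total // 31
    total = total - size
    return total

12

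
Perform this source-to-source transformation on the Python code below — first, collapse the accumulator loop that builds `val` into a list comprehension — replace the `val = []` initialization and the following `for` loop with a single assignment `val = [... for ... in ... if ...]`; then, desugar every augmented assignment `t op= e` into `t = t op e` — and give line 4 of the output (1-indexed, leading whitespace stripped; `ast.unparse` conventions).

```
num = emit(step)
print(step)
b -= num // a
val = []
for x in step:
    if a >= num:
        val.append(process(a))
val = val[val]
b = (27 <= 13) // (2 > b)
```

val = [process(a) for x in step if a >= num]

Transformed code:
num = emit(step)
print(step)
b = b - num // a
val = [process(a) for x in step if a >= num]
val = val[val]
b = (27 <= 13) // (2 > b)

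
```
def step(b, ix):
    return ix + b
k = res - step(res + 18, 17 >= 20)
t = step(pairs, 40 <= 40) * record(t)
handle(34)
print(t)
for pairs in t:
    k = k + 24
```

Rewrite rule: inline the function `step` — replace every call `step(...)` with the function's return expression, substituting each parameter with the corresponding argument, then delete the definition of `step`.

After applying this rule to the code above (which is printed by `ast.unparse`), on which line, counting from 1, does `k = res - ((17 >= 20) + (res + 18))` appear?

Transformed code:
k = res - ((17 >= 20) + (res + 18))
t = ((40 <= 40) + pairs) * record(t)
handle(34)
print(t)
for pairs in t:
    k = k + 24

1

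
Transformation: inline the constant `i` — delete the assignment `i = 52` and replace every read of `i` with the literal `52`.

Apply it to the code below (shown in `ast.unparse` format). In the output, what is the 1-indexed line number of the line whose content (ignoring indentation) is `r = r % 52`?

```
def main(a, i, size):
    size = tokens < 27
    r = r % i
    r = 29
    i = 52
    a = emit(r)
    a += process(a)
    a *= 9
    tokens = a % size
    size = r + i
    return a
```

Transformed code:
def main(a, i, size):
    size = tokens < 27
    r = r % 52
    r = 29
    a = emit(r)
    a += process(a)
    a *= 9
    tokens = a % size
    size = r + 52
    return a

3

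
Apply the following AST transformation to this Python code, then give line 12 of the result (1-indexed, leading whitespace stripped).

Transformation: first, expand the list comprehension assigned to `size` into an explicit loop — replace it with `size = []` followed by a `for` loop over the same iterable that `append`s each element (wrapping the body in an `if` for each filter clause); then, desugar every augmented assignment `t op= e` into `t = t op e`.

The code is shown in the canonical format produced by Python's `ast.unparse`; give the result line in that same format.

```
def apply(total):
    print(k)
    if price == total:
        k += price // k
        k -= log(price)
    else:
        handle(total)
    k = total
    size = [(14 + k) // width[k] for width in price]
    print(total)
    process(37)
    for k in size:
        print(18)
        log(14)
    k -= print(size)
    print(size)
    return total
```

Transformed code:
def apply(total):
    print(k)
    if price == total:
        k = k + price // k
        k = k - log(price)
    else:
        handle(total)
    k = total
    size = []
    for width in price:
        size.append((14 + k) // width[k])
    print(total)
    process(37)
    for k in size:
        print(18)
        log(14)
    k = k - print(size)
    print(size)
    return total

print(total)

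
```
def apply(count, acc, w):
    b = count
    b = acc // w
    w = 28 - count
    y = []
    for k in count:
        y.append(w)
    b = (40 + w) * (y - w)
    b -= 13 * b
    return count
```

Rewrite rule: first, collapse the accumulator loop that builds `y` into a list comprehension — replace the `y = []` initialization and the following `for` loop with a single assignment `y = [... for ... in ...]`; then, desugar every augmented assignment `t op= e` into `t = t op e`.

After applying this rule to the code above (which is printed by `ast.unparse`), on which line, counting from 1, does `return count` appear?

Transformed code:
def apply(count, acc, w):
    b = count
    b = acc // w
    w = 28 - count
    y = [w for k in count]
    b = (40 + w) * (y - w)
    b = b - 13 * b
    return count

8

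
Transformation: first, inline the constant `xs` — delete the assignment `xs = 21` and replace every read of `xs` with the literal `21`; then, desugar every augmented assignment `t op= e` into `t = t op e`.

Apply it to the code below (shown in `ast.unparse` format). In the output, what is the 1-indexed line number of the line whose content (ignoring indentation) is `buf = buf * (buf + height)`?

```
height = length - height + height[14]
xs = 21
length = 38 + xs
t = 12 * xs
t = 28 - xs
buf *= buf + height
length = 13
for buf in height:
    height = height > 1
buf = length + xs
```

5

Transformed code:
height = length - height + height[14]
length = 38 + 21
t = 12 * 21
t = 28 - 21
buf = buf * (buf + height)
length = 13
for buf in height:
    height = height > 1
buf = length + 21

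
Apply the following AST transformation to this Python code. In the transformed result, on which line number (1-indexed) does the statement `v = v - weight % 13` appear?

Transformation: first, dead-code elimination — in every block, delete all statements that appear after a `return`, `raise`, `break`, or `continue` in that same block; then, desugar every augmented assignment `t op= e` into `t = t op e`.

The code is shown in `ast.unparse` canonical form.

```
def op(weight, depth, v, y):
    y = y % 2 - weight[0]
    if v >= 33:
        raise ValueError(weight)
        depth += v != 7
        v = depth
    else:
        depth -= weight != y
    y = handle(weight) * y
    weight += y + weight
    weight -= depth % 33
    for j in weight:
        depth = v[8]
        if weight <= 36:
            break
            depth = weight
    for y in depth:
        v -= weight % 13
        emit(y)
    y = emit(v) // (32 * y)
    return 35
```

15

Transformed code:
def op(weight, depth, v, y):
    y = y % 2 - weight[0]
    if v >= 33:
        raise ValueError(weight)
    else:
        depth = depth - (weight != y)
    y = handle(weight) * y
    weight = weight + (y + weight)
    weight = weight - depth % 33
    for j in weight:
        depth = v[8]
        if weight <= 36:
            break
    for y in depth:
        v = v - weight % 13
        emit(y)
    y = emit(v) // (32 * y)
    return 35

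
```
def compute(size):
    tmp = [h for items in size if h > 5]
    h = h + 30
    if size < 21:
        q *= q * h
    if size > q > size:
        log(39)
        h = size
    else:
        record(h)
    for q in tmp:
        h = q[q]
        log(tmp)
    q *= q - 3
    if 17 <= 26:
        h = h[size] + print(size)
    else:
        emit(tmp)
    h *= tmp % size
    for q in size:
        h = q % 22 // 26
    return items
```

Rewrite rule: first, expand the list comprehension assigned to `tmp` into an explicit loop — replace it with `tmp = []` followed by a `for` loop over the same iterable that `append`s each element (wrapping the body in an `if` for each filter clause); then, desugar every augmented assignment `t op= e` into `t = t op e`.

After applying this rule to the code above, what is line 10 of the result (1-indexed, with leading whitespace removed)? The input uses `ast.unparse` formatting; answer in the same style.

Transformed code:
def compute(size):
    tmp = []
    for items in size:
        if h > 5:
            tmp.append(h)
    h = h + 30
    if size < 21:
        q = q * (q * h)
    if size > q > size:
        log(39)
        h = size
    else:
        record(h)
    for q in tmp:
        h = q[q]
        log(tmp)
    q = q * (q - 3)
    if 17 <= 26:
        h = h[size] + print(size)
    else:
        emit(tmp)
    h = h * (tmp % size)
    for q in size:
        h = q % 22 // 26
    return items

log(39)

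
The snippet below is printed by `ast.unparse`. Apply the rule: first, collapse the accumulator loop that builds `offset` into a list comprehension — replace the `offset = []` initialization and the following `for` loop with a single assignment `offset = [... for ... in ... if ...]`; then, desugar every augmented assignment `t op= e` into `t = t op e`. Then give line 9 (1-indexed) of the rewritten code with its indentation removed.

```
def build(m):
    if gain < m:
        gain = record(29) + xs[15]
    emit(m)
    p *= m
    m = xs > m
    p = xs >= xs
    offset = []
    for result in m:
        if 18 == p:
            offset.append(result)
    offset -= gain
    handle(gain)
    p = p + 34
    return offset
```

Transformed code:
def build(m):
    if gain < m:
        gain = record(29) + xs[15]
    emit(m)
    p = p * m
    m = xs > m
    p = xs >= xs
    offset = [result for result in m if 18 == p]
    offset = offset - gain
    handle(gain)
    p = p + 34
    return offset

offset = offset - gain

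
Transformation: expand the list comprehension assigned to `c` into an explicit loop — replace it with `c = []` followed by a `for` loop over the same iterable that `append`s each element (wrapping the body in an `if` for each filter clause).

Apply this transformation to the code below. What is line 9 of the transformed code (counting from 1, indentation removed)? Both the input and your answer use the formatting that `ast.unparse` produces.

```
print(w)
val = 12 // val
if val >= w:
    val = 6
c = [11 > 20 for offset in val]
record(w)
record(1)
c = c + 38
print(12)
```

Transformed code:
print(w)
val = 12 // val
if val >= w:
    val = 6
c = []
for offset in val:
    c.append(11 > 20)
record(w)
record(1)
c = c + 38
print(12)

record(1)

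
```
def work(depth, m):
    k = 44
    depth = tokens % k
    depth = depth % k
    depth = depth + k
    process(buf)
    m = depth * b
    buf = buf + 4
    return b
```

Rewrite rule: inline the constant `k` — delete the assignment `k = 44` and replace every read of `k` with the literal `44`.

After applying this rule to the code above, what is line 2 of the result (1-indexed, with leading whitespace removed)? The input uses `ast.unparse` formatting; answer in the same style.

depth = tokens % 44

Transformed code:
def work(depth, m):
    depth = tokens % 44
    depth = depth % 44
    depth = depth + 44
    process(buf)
    m = depth * b
    buf = buf + 4
    return b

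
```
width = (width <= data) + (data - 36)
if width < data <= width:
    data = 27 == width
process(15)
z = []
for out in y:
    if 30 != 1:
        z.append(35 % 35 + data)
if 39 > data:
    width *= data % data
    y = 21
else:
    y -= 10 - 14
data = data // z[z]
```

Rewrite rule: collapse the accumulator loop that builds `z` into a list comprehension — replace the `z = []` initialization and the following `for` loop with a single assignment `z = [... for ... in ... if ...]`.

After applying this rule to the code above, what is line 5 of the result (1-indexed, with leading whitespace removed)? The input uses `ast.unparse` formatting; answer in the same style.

z = [35 % 35 + data for out in y if 30 != 1]

Transformed code:
width = (width <= data) + (data - 36)
if width < data <= width:
    data = 27 == width
process(15)
z = [35 % 35 + data for out in y if 30 != 1]
if 39 > data:
    width *= data % data
    y = 21
else:
    y -= 10 - 14
data = data // z[z]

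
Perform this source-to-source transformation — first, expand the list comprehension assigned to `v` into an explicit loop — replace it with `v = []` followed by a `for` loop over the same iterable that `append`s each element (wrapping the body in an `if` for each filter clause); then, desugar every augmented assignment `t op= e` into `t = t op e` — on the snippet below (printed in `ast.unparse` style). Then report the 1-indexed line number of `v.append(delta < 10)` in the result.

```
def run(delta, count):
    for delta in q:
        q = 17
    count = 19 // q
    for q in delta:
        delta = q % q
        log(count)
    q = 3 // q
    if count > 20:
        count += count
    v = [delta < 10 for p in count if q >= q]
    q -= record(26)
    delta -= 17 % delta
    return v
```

14

Transformed code:
def run(delta, count):
    for delta in q:
        q = 17
    count = 19 // q
    for q in delta:
        delta = q % q
        log(count)
    q = 3 // q
    if count > 20:
        count = count + count
    v = []
    for p in count:
        if q >= q:
            v.append(delta < 10)
    q = q - record(26)
    delta = delta - 17 % delta
    return v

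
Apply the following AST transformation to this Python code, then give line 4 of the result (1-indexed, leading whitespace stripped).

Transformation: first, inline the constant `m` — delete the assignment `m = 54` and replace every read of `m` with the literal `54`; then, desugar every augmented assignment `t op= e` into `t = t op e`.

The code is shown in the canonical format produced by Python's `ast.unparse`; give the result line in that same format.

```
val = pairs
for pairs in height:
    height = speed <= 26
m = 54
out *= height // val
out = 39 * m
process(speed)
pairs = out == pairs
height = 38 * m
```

out = out * (height // val)

Transformed code:
val = pairs
for pairs in height:
    height = speed <= 26
out = out * (height // val)
out = 39 * 54
process(speed)
pairs = out == pairs
height = 38 * 54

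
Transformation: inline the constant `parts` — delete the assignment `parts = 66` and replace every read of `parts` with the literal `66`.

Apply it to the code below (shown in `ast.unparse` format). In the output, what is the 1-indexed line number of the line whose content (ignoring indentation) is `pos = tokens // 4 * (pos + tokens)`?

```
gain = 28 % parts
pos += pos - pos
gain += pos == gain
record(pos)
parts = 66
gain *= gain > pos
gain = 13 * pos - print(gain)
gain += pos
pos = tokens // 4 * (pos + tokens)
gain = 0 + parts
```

8

Transformed code:
gain = 28 % 66
pos += pos - pos
gain += pos == gain
record(pos)
gain *= gain > pos
gain = 13 * pos - print(gain)
gain += pos
pos = tokens // 4 * (pos + tokens)
gain = 0 + 66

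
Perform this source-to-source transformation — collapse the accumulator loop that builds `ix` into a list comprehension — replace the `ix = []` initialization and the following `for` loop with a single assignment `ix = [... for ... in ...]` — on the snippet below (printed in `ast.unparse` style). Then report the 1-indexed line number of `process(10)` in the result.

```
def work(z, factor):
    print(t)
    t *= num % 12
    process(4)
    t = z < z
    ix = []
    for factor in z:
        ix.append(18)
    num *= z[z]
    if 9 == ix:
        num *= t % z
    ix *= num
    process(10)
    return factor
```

11

Transformed code:
def work(z, factor):
    print(t)
    t *= num % 12
    process(4)
    t = z < z
    ix = [18 for factor in z]
    num *= z[z]
    if 9 == ix:
        num *= t % z
    ix *= num
    process(10)
    return factor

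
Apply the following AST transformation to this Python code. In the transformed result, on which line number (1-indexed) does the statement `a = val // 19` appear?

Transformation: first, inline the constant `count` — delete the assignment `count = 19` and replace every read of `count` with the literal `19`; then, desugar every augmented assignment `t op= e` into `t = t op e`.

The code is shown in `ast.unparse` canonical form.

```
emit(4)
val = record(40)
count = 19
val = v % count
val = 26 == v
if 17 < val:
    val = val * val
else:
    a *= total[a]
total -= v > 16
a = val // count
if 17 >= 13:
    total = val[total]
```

Transformed code:
emit(4)
val = record(40)
val = v % 19
val = 26 == v
if 17 < val:
    val = val * val
else:
    a = a * total[a]
total = total - (v > 16)
a = val // 19
if 17 >= 13:
    total = val[total]

10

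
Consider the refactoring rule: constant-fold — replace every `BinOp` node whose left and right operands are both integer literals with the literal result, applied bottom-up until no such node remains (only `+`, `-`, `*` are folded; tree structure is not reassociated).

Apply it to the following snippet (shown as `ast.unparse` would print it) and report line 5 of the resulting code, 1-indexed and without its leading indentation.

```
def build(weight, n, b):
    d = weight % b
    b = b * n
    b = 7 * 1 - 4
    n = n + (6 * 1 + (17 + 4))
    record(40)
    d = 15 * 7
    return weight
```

Transformed code:
def build(weight, n, b):
    d = weight % b
    b = b * n
    b = 3
    n = n + 27
    record(40)
    d = 105
    return weight

n = n + 27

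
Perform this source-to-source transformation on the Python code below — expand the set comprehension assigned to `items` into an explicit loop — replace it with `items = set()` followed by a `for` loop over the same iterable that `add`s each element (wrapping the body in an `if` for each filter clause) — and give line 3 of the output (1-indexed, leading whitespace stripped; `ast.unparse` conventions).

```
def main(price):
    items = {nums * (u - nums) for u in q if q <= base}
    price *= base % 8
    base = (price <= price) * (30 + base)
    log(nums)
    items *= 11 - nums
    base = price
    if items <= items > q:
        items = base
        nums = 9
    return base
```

Transformed code:
def main(price):
    items = set()
    for u in q:
        if q <= base:
            items.add(nums * (u - nums))
    price *= base % 8
    base = (price <= price) * (30 + base)
    log(nums)
    items *= 11 - nums
    base = price
    if items <= items > q:
        items = base
        nums = 9
    return base

for u in q:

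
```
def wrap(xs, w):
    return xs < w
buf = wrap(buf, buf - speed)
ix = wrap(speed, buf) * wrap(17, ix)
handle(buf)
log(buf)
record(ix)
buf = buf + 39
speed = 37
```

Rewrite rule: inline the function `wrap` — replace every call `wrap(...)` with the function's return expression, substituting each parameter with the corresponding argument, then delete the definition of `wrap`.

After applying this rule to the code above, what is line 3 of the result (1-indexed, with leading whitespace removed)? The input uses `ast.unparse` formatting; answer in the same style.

handle(buf)

Transformed code:
buf = buf < buf - speed
ix = (speed < buf) * (17 < ix)
handle(buf)
log(buf)
record(ix)
buf = buf + 39
speed = 37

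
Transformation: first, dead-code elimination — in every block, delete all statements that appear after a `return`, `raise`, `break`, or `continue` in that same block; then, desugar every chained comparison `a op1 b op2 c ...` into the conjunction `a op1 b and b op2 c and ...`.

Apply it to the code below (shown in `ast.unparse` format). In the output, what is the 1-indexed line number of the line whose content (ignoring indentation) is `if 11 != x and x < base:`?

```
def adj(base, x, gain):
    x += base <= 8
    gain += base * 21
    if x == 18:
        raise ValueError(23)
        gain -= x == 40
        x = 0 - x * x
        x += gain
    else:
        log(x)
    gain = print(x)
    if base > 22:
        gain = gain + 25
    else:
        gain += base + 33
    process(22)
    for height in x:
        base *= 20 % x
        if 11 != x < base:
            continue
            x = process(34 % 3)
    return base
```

16

Transformed code:
def adj(base, x, gain):
    x += base <= 8
    gain += base * 21
    if x == 18:
        raise ValueError(23)
    else:
        log(x)
    gain = print(x)
    if base > 22:
        gain = gain + 25
    else:
        gain += base + 33
    process(22)
    for height in x:
        base *= 20 % x
        if 11 != x and x < base:
            continue
    return base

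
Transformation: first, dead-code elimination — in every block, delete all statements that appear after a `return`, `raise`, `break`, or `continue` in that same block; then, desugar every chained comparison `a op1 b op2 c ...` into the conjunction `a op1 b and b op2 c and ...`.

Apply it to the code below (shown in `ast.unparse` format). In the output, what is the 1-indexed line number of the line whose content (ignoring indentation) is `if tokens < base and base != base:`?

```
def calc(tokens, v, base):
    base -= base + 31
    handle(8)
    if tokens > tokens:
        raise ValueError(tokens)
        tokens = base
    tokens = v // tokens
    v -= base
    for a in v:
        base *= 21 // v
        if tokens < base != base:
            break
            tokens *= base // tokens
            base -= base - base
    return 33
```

Transformed code:
def calc(tokens, v, base):
    base -= base + 31
    handle(8)
    if tokens > tokens:
        raise ValueError(tokens)
    tokens = v // tokens
    v -= base
    for a in v:
        base *= 21 // v
        if tokens < base and base != base:
            break
    return 33

10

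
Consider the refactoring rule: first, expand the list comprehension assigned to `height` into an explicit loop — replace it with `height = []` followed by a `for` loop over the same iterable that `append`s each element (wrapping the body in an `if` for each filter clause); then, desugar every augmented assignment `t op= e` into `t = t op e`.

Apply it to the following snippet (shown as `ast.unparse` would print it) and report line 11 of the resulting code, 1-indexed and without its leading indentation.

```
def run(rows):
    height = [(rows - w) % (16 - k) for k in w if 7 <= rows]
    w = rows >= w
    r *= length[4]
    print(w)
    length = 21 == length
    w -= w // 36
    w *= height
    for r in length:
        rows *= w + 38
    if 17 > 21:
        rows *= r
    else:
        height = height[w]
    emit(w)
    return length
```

Transformed code:
def run(rows):
    height = []
    for k in w:
        if 7 <= rows:
            height.append((rows - w) % (16 - k))
    w = rows >= w
    r = r * length[4]
    print(w)
    length = 21 == length
    w = w - w // 36
    w = w * height
    for r in length:
        rows = rows * (w + 38)
    if 17 > 21:
        rows = rows * r
    else:
        height = height[w]
    emit(w)
    return length

w = w * height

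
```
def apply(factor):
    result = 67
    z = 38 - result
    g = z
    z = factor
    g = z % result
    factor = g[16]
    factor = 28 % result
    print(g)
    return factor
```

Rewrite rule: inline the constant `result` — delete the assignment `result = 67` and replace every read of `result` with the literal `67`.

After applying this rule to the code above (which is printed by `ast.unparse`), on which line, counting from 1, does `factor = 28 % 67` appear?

7

Transformed code:
def apply(factor):
    z = 38 - 67
    g = z
    z = factor
    g = z % 67
    factor = g[16]
    factor = 28 % 67
    print(g)
    return factor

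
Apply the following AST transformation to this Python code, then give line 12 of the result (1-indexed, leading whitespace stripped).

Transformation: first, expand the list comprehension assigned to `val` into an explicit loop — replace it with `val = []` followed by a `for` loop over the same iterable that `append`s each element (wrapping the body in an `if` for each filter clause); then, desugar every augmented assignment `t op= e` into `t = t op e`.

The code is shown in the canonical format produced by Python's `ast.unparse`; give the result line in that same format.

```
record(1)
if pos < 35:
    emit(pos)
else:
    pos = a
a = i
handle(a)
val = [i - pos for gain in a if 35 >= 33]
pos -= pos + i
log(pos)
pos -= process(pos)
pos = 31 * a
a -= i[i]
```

Transformed code:
record(1)
if pos < 35:
    emit(pos)
else:
    pos = a
a = i
handle(a)
val = []
for gain in a:
    if 35 >= 33:
        val.append(i - pos)
pos = pos - (pos + i)
log(pos)
pos = pos - process(pos)
pos = 31 * a
a = a - i[i]

pos = pos - (pos + i)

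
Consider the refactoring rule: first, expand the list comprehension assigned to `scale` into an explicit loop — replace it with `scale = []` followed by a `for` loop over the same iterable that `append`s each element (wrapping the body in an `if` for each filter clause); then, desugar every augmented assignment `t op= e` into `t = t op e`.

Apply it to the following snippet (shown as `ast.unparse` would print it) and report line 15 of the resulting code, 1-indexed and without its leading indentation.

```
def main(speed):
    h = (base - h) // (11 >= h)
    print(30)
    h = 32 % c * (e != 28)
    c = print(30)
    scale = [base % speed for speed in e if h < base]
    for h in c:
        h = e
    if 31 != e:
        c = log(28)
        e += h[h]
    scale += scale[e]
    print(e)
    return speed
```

scale = scale + scale[e]

Transformed code:
def main(speed):
    h = (base - h) // (11 >= h)
    print(30)
    h = 32 % c * (e != 28)
    c = print(30)
    scale = []
    for speed in e:
        if h < base:
            scale.append(base % speed)
    for h in c:
        h = e
    if 31 != e:
        c = log(28)
        e = e + h[h]
    scale = scale + scale[e]
    print(e)
    return speed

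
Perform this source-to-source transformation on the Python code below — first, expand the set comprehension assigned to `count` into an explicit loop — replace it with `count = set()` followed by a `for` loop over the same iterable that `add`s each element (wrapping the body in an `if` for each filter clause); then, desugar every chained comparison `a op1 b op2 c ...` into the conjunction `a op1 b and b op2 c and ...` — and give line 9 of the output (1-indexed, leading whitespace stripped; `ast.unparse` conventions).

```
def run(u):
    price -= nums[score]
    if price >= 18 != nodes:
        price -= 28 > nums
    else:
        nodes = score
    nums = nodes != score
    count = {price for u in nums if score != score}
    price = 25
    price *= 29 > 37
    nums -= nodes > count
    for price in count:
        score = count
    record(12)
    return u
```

for u in nums:

Transformed code:
def run(u):
    price -= nums[score]
    if price >= 18 and 18 != nodes:
        price -= 28 > nums
    else:
        nodes = score
    nums = nodes != score
    count = set()
    for u in nums:
        if score != score:
            count.add(price)
    price = 25
    price *= 29 > 37
    nums -= nodes > count
    for price in count:
        score = count
    record(12)
    return u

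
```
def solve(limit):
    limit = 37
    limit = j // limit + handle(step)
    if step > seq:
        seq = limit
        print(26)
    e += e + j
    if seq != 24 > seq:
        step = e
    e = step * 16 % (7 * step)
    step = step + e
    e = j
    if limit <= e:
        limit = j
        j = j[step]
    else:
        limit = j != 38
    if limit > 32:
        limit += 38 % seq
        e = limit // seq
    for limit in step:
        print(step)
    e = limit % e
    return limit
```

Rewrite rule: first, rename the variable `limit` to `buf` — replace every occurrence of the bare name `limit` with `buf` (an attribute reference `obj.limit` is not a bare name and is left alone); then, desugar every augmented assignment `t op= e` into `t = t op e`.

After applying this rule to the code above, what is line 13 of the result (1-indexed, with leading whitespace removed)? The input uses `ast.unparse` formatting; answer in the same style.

Transformed code:
def solve(buf):
    buf = 37
    buf = j // buf + handle(step)
    if step > seq:
        seq = buf
        print(26)
    e = e + (e + j)
    if seq != 24 > seq:
        step = e
    e = step * 16 % (7 * step)
    step = step + e
    e = j
    if buf <= e:
        buf = j
        j = j[step]
    else:
        buf = j != 38
    if buf > 32:
        buf = buf + 38 % seq
        e = buf // seq
    for buf in step:
        print(step)
    e = buf % e
    return buf

if buf <= e:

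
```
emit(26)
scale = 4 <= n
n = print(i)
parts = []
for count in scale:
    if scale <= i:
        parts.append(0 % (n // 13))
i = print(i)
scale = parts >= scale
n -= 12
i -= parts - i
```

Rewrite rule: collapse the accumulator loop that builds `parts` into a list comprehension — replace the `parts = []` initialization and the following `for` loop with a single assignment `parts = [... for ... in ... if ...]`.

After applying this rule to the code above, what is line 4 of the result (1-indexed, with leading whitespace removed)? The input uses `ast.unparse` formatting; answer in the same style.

Transformed code:
emit(26)
scale = 4 <= n
n = print(i)
parts = [0 % (n // 13) for count in scale if scale <= i]
i = print(i)
scale = parts >= scale
n -= 12
i -= parts - i

parts = [0 % (n // 13) for count in scale if scale <= i]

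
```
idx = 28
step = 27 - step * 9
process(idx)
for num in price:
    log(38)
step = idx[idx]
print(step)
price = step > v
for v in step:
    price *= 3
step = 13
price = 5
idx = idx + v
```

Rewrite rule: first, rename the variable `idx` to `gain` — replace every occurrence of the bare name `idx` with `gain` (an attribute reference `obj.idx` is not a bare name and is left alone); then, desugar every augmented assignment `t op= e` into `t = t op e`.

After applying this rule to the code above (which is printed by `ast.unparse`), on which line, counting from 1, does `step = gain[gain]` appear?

6

Transformed code:
gain = 28
step = 27 - step * 9
process(gain)
for num in price:
    log(38)
step = gain[gain]
print(step)
price = step > v
for v in step:
    price = price * 3
step = 13
price = 5
gain = gain + v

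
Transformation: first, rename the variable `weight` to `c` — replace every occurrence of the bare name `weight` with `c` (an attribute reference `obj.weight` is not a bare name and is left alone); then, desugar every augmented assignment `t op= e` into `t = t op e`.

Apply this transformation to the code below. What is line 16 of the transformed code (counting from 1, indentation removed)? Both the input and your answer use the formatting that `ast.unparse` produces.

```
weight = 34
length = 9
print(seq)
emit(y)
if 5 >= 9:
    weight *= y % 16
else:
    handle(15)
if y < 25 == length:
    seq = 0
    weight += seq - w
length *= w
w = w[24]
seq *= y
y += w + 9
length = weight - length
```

length = c - length

Transformed code:
c = 34
length = 9
print(seq)
emit(y)
if 5 >= 9:
    c = c * (y % 16)
else:
    handle(15)
if y < 25 == length:
    seq = 0
    c = c + (seq - w)
length = length * w
w = w[24]
seq = seq * y
y = y + (w + 9)
length = c - length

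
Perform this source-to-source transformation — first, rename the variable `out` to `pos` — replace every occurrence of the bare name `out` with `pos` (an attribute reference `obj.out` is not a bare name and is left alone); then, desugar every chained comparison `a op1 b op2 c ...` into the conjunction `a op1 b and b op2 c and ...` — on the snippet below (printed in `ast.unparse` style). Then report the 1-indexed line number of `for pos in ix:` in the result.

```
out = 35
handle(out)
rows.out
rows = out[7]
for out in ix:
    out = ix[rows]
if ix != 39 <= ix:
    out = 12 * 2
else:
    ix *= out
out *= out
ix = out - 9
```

5

Transformed code:
pos = 35
handle(pos)
rows.out
rows = pos[7]
for pos in ix:
    pos = ix[rows]
if ix != 39 and 39 <= ix:
    pos = 12 * 2
else:
    ix *= pos
pos *= pos
ix = pos - 9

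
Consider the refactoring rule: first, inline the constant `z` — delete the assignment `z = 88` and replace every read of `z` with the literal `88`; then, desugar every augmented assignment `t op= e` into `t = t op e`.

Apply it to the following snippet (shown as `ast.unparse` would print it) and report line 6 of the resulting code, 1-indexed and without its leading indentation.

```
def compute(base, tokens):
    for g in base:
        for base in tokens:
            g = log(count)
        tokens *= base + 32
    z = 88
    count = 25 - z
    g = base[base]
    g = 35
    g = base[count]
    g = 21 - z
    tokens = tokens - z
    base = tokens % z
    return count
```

count = 25 - 88

Transformed code:
def compute(base, tokens):
    for g in base:
        for base in tokens:
            g = log(count)
        tokens = tokens * (base + 32)
    count = 25 - 88
    g = base[base]
    g = 35
    g = base[count]
    g = 21 - 88
    tokens = tokens - 88
    base = tokens % 88
    return count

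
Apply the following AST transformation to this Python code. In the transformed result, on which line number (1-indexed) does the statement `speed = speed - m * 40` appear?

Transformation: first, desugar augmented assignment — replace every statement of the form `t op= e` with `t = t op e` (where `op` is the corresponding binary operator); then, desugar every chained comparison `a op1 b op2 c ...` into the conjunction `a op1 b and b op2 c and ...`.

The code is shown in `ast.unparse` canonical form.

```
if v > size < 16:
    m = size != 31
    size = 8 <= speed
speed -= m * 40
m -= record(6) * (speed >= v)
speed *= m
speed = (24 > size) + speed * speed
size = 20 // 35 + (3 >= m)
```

Transformed code:
if v > size and size < 16:
    m = size != 31
    size = 8 <= speed
speed = speed - m * 40
m = m - record(6) * (speed >= v)
speed = speed * m
speed = (24 > size) + speed * speed
size = 20 // 35 + (3 >= m)

4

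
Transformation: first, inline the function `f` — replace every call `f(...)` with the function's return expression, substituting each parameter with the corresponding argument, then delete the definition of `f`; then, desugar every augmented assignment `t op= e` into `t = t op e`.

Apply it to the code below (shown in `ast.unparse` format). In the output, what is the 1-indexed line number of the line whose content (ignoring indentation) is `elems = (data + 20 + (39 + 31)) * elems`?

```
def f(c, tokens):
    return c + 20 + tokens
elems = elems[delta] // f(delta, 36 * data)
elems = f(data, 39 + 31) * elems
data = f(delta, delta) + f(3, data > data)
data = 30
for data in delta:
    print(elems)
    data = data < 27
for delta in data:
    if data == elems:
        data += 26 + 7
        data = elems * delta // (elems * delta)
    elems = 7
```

2

Transformed code:
elems = elems[delta] // (delta + 20 + 36 * data)
elems = (data + 20 + (39 + 31)) * elems
data = delta + 20 + delta + (3 + 20 + (data > data))
data = 30
for data in delta:
    print(elems)
    data = data < 27
for delta in data:
    if data == elems:
        data = data + (26 + 7)
        data = elems * delta // (elems * delta)
    elems = 7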